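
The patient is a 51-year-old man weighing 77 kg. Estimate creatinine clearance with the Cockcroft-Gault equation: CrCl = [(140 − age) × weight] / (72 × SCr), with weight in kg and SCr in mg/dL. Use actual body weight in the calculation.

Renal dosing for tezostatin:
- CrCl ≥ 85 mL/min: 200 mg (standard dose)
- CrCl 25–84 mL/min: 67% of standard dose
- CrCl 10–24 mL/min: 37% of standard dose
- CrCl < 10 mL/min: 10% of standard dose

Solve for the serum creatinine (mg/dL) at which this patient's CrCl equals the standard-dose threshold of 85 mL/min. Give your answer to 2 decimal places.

1.12 mg/dL

Standard dose requires CrCl ≥ 85 mL/min.
Set (140 − 51) × 77 / (72 × SCr) = 85
SCr = (140 − 51) × 77 / (72 × 85) = 1.120 mg/dL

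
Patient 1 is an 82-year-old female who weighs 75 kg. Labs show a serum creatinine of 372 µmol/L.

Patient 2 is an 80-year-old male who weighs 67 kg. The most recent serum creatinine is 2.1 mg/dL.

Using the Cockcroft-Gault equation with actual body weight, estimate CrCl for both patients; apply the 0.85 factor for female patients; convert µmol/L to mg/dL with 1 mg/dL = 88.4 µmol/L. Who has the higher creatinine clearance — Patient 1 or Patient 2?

Patient 1: SCr = 372 / 88.4 = 4.208 mg/dL
Patient 1: CrCl = (140 − 82) × 75 / (72 × 4.208) × 0.85 = 4350.0 / 302.98 × 0.85 ≈ 12.2 mL/min
Patient 2: CrCl = (140 − 80) × 67 / (72 × 2.1) = 4020.0 / 151.20 ≈ 26.6 mL/min
12.2 vs 26.6 mL/min → Patient 2 is higher.

Patient 2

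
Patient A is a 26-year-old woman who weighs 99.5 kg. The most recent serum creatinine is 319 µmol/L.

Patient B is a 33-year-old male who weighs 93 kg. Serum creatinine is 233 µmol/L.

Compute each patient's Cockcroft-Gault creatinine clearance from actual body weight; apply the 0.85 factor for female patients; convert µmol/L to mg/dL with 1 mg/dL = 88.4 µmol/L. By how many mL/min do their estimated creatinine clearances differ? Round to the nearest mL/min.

Patient A: SCr = 319 / 88.4 = 3.609 mg/dL
Patient A: CrCl = (140 − 26) × 99.5 / (72 × 3.609) × 0.85 = 11343.0 / 259.85 × 0.85 ≈ 37.1 mL/min
Patient B: SCr = 233 / 88.4 = 2.636 mg/dL
Patient B: CrCl = (140 − 33) × 93 / (72 × 2.636) = 9951.0 / 189.79 ≈ 52.4 mL/min
|37.1 − 52.4| = 15.3 mL/min

15 mL/min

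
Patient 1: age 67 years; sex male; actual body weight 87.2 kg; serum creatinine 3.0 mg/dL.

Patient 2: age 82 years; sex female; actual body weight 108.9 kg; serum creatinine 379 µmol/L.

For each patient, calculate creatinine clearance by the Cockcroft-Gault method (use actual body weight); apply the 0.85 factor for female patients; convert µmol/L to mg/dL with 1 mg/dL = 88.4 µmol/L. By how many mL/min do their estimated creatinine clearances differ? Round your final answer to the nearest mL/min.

12 mL/min

Patient 1: CrCl = (140 − 67) × 87.2 / (72 × 3) = 6365.6 / 216.00 ≈ 29.5 mL/min
Patient 2: SCr = 379 / 88.4 = 4.287 mg/dL
Patient 2: CrCl = (140 − 82) × 108.9 / (72 × 4.287) × 0.85 = 6316.2 / 308.66 × 0.85 ≈ 17.4 mL/min
|29.5 − 17.4| = 12.1 mL/min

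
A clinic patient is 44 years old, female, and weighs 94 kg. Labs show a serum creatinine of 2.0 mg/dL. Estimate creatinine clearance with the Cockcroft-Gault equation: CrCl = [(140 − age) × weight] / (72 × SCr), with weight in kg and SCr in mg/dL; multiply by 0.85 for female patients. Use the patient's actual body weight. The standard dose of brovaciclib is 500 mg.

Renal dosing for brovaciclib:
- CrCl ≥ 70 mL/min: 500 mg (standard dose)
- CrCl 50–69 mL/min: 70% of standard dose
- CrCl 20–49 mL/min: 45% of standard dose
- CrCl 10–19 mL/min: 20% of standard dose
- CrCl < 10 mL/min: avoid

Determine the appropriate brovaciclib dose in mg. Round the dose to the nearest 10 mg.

CrCl = (140 − 44) × 94 / (72 × 2) × 0.85 = 9024.0 / 144.00 × 0.85 ≈ 53.3 mL/min
CrCl ≈ 53 mL/min → bracket 50–69 mL/min.
70% of 500 mg = 350 mg

350 mg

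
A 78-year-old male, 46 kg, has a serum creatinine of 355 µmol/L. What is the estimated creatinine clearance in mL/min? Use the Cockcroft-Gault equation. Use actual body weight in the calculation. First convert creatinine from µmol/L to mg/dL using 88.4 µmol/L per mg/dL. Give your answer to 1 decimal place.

9.9 mL/min

SCr = 355 / 88.4 = 4.016 mg/dL
CrCl = (140 − 78) × 46 / (72 × 4.016) = 2852.0 / 289.15 ≈ 9.9 mL/min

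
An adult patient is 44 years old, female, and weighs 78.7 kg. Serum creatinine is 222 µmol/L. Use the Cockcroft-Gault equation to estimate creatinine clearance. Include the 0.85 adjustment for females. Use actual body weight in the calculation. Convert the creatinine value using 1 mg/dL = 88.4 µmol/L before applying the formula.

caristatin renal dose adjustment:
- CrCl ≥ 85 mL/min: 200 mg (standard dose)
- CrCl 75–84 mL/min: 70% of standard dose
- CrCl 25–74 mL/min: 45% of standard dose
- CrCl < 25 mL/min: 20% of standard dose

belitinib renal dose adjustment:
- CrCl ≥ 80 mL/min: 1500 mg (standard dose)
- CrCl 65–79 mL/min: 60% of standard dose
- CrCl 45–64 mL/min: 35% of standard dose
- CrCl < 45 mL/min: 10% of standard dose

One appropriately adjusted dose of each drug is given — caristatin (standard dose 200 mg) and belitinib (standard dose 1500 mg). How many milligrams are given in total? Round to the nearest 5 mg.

SCr = 222 / 88.4 = 2.511 mg/dL
CrCl = (140 − 44) × 78.7 / (72 × 2.511) × 0.85 = 7555.2 / 180.79 × 0.85 ≈ 35.5 mL/min
CrCl ≈ 36 mL/min.
caristatin: 25–74 mL/min → 45% of 200 mg = 90 mg.
belitinib: < 45 mL/min → 10% of 1500 mg = 150 mg.
Total = 90 + 150 = 240 mg.

240 mg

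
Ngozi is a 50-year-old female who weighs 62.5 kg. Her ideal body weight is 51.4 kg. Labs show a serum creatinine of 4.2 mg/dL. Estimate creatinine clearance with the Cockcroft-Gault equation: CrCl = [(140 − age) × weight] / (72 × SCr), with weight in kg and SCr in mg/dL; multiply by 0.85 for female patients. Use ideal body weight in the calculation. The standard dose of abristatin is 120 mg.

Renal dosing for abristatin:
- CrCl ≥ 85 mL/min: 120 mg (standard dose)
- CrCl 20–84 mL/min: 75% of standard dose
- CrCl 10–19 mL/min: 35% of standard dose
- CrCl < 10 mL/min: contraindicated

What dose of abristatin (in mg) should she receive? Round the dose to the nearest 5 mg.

40 mg

CrCl = (140 − 50) × 51.4 / (72 × 4.2) × 0.85 = 4626.0 / 302.40 × 0.85 ≈ 13.0 mL/min
CrCl ≈ 13 mL/min → bracket 10–19 mL/min.
35% of 120 mg = 42 mg → 40 mg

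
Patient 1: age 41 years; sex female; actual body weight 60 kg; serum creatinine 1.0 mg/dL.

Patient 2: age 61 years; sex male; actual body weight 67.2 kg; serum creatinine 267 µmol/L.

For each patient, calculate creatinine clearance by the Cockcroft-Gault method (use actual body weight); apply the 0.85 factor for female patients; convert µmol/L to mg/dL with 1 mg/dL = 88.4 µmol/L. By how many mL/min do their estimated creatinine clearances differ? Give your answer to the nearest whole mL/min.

46 mL/min

Patient 1: CrCl = (140 − 41) × 60 / (72 × 1) × 0.85 = 5940.0 / 72.00 × 0.85 ≈ 70.1 mL/min
Patient 2: SCr = 267 / 88.4 = 3.02 mg/dL
Patient 2: CrCl = (140 − 61) × 67.2 / (72 × 3.02) = 5308.8 / 217.44 ≈ 24.4 mL/min
|70.1 − 24.4| = 45.7 mL/min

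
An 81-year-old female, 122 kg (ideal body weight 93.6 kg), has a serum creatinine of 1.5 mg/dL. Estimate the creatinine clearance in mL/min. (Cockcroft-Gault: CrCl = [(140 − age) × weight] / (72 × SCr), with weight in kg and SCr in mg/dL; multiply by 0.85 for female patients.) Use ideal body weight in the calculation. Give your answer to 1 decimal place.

43.5 mL/min

CrCl = (140 − 81) × 93.6 / (72 × 1.5) × 0.85 = 5522.4 / 108.00 × 0.85 ≈ 43.5 mL/min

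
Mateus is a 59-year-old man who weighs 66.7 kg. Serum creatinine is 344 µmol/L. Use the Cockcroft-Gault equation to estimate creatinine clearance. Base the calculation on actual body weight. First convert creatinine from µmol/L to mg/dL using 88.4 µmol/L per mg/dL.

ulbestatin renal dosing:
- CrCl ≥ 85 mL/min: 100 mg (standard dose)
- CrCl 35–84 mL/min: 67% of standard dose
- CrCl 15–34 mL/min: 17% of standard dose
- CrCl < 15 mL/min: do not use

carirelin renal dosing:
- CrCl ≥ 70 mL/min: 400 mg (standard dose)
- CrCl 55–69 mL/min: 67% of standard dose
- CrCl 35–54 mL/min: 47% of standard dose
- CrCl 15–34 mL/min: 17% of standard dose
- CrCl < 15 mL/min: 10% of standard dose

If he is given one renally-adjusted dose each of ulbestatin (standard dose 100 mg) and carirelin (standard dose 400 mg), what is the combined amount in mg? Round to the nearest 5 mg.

85 mg

SCr = 344 / 88.4 = 3.891 mg/dL
CrCl = (140 − 59) × 66.7 / (72 × 3.891) = 5402.7 / 280.15 ≈ 19.3 mL/min
CrCl ≈ 19 mL/min.
ulbestatin: 15–34 mL/min → 17% of 100 mg = 17 mg.
carirelin: 15–34 mL/min → 17% of 400 mg = 68 mg.
Total = 17 + 68 = 85 mg.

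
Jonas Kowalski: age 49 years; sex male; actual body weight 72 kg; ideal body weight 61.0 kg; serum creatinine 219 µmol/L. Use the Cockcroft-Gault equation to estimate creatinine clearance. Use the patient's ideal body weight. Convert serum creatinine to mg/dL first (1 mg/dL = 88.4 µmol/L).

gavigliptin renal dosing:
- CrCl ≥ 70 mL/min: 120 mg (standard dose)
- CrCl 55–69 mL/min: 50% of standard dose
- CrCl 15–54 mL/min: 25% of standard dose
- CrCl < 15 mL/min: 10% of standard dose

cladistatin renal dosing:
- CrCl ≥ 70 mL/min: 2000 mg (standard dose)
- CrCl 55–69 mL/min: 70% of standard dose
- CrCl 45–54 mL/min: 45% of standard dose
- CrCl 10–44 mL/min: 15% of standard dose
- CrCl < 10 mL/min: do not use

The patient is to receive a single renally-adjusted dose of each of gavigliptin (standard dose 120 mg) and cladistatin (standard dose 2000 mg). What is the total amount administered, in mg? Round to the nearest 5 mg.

SCr = 219 / 88.4 = 2.477 mg/dL
CrCl = (140 − 49) × 61 / (72 × 2.477) = 5551.0 / 178.34 ≈ 31.1 mL/min
CrCl ≈ 31 mL/min.
gavigliptin: 15–54 mL/min → 25% of 120 mg = 30 mg.
cladistatin: 10–44 mL/min → 15% of 2000 mg = 300 mg.
Total = 30 + 300 = 330 mg.

330 mg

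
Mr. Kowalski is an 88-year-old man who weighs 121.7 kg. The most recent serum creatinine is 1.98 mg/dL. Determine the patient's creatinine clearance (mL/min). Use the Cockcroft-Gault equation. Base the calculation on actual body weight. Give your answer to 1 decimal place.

CrCl = (140 − 88) × 121.7 / (72 × 1.98) = 6328.4 / 142.56 ≈ 44.4 mL/min

44.4 mL/min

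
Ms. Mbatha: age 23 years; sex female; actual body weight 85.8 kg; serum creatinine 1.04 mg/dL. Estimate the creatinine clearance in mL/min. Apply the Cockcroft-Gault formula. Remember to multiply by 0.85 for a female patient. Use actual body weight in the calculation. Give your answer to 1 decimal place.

114.0 mL/min

CrCl = (140 − 23) × 85.8 / (72 × 1.04) × 0.85 = 10038.6 / 74.88 × 0.85 ≈ 114.0 mL/min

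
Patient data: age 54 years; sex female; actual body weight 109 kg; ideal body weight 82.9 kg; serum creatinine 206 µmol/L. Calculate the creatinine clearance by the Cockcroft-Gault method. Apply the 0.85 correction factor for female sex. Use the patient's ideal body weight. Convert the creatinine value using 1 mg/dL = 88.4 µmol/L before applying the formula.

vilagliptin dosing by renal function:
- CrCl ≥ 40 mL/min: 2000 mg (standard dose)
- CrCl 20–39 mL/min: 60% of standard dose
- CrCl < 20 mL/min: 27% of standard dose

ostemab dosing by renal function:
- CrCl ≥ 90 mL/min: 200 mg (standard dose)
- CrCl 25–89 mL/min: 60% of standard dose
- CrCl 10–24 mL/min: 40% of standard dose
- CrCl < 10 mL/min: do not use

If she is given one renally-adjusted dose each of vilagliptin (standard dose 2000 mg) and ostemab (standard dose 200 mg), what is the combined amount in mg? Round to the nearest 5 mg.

1320 mg

SCr = 206 / 88.4 = 2.33 mg/dL
CrCl = (140 − 54) × 82.9 / (72 × 2.33) × 0.85 = 7129.4 / 167.76 × 0.85 ≈ 36.1 mL/min
CrCl ≈ 36 mL/min.
vilagliptin: 20–39 mL/min → 60% of 2000 mg = 1200 mg.
ostemab: 25–89 mL/min → 60% of 200 mg = 120 mg.
Total = 1200 + 120 = 1320 mg.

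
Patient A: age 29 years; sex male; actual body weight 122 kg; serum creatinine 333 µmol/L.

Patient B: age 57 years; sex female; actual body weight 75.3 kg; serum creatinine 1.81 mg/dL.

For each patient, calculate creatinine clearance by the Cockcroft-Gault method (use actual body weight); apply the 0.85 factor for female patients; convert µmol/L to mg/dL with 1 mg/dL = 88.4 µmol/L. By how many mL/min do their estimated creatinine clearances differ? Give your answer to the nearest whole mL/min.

Patient A: SCr = 333 / 88.4 = 3.767 mg/dL
Patient A: CrCl = (140 − 29) × 122 / (72 × 3.767) = 13542.0 / 271.22 ≈ 49.9 mL/min
Patient B: CrCl = (140 − 57) × 75.3 / (72 × 1.81) × 0.85 = 6249.9 / 130.32 × 0.85 ≈ 40.8 mL/min
|49.9 − 40.8| = 9.1 mL/min

9 mL/min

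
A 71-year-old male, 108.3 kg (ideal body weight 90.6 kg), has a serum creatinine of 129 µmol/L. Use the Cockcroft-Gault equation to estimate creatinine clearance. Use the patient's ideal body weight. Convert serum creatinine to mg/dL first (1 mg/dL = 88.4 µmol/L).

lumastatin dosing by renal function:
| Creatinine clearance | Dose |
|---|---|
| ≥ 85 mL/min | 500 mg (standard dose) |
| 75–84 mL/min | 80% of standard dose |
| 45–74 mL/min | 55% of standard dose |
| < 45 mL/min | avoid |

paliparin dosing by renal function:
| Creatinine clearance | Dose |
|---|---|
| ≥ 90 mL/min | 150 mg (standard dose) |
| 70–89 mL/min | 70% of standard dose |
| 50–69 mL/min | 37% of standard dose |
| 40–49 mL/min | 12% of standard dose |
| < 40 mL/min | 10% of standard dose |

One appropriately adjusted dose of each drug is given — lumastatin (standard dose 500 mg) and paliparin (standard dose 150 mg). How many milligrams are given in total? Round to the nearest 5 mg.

330 mg

SCr = 129 / 88.4 = 1.459 mg/dL
CrCl = (140 − 71) × 90.6 / (72 × 1.459) = 6251.4 / 105.05 ≈ 59.5 mL/min
CrCl ≈ 59 mL/min.
lumastatin: 45–74 mL/min → 55% of 500 mg = 275 mg.
paliparin: 50–69 mL/min → 37% of 150 mg = 55.5 mg.
Total = 275 + 55.5 = 330.5 mg.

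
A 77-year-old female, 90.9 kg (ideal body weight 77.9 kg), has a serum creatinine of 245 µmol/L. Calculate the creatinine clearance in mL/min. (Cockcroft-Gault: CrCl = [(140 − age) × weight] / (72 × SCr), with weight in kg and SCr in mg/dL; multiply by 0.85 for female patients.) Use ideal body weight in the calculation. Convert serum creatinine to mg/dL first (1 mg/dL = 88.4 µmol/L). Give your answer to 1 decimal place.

SCr = 245 / 88.4 = 2.771 mg/dL
CrCl = (140 − 77) × 77.9 / (72 × 2.771) × 0.85 = 4907.7 / 199.51 × 0.85 ≈ 20.9 mL/min

20.9 mL/min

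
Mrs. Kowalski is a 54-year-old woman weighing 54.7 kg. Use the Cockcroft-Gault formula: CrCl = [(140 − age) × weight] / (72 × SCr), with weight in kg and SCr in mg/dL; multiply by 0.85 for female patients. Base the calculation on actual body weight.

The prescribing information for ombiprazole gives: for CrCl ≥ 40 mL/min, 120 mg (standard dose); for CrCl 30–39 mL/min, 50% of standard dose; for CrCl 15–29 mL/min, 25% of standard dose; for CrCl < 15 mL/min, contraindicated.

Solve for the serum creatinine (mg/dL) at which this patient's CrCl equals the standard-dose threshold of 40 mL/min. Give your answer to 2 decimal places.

1.39 mg/dL

Standard dose requires CrCl ≥ 40 mL/min.
Set (140 − 54) × 54.7 × 0.85 / (72 × SCr) = 40
SCr = (140 − 54) × 54.7 × 0.85 / (72 × 40) = 1.388 mg/dL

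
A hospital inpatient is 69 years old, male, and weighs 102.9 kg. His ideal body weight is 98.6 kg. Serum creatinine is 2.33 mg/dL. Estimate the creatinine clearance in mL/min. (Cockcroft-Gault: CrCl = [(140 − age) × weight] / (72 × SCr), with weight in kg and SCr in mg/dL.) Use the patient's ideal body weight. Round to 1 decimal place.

41.7 mL/min

CrCl = (140 − 69) × 98.6 / (72 × 2.33) = 7000.6 / 167.76 ≈ 41.7 mL/min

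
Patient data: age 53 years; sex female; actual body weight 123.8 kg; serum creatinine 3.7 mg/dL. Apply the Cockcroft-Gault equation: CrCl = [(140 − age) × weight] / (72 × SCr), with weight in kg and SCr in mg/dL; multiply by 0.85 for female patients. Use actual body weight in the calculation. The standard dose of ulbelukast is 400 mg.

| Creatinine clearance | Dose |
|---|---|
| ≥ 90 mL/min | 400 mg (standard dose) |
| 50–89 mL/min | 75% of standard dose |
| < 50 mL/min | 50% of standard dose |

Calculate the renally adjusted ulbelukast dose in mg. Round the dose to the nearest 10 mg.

CrCl = (140 − 53) × 123.8 / (72 × 3.7) × 0.85 = 10770.6 / 266.40 × 0.85 ≈ 34.4 mL/min
CrCl ≈ 34 mL/min → bracket < 50 mL/min.
50% of 400 mg = 200 mg

200 mg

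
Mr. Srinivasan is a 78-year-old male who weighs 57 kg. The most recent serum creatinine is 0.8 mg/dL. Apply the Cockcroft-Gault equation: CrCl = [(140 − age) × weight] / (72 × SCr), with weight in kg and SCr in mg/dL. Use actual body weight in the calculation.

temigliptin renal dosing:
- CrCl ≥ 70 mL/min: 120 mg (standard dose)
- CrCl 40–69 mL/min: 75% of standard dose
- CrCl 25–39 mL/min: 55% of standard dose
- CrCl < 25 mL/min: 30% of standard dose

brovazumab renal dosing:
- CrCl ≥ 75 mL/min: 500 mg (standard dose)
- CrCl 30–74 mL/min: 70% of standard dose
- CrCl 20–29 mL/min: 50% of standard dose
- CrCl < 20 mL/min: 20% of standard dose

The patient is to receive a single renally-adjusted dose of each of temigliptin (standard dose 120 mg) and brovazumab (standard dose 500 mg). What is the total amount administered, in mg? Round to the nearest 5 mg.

CrCl = (140 − 78) × 57 / (72 × 0.8) = 3534.0 / 57.60 ≈ 61.4 mL/min
CrCl ≈ 61 mL/min.
temigliptin: 40–69 mL/min → 75% of 120 mg = 90 mg.
brovazumab: 30–74 mL/min → 70% of 500 mg = 350 mg.
Total = 90 + 350 = 440 mg.

440 mg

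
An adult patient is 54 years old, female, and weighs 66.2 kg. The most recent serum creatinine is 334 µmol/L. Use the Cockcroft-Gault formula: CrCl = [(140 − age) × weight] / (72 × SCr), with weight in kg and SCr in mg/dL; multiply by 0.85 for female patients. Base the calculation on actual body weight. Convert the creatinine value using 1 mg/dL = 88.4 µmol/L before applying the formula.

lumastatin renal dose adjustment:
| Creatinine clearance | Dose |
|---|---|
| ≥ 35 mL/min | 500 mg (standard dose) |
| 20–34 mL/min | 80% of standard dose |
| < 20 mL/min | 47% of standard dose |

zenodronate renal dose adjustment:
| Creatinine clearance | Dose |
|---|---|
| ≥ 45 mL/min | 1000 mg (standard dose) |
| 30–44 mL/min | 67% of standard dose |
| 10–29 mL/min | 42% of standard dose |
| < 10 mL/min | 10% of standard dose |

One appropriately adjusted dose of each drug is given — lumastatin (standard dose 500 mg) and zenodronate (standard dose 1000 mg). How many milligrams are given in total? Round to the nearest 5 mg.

SCr = 334 / 88.4 = 3.778 mg/dL
CrCl = (140 − 54) × 66.2 / (72 × 3.778) × 0.85 = 5693.2 / 272.02 × 0.85 ≈ 17.8 mL/min
CrCl ≈ 18 mL/min.
lumastatin: < 20 mL/min → 47% of 500 mg = 235 mg.
zenodronate: 10–29 mL/min → 42% of 1000 mg = 420 mg.
Total = 235 + 420 = 655 mg.

655 mg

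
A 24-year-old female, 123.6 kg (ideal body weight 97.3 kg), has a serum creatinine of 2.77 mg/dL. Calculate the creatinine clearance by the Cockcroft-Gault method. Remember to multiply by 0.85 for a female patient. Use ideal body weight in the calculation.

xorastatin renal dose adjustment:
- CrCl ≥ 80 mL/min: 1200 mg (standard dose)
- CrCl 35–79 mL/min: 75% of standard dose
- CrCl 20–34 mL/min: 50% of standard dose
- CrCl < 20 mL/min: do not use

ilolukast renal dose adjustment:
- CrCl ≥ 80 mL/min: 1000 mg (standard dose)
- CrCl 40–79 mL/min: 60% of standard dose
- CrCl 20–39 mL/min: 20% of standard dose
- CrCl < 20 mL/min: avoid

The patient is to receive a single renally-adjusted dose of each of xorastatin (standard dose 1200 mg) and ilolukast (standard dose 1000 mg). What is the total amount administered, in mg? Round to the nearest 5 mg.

1500 mg

CrCl = (140 − 24) × 97.3 / (72 × 2.77) × 0.85 = 11286.8 / 199.44 × 0.85 ≈ 48.1 mL/min
CrCl ≈ 48 mL/min.
xorastatin: 35–79 mL/min → 75% of 1200 mg = 900 mg.
ilolukast: 40–79 mL/min → 60% of 1000 mg = 600 mg.
Total = 900 + 600 = 1500 mg.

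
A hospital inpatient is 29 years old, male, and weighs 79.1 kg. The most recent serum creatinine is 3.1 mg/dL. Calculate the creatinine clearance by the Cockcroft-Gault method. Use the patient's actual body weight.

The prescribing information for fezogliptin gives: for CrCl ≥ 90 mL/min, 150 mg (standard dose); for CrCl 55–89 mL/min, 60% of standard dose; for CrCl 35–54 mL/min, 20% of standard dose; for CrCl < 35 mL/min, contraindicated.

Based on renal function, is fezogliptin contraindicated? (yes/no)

CrCl = (140 − 29) × 79.1 / (72 × 3.1) = 8780.1 / 223.20 ≈ 39.3 mL/min
CrCl ≈ 39 mL/min, which is ≥ 35 mL/min.

no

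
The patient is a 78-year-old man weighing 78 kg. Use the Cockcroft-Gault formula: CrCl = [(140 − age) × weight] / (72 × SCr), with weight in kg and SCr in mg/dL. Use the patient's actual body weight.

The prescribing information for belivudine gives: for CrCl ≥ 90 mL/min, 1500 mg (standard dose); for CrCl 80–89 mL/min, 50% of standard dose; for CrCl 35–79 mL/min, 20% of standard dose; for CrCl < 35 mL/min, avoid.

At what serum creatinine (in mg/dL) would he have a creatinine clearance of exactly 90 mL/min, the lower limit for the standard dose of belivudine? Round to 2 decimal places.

0.75 mg/dL

Standard dose requires CrCl ≥ 90 mL/min.
Set (140 − 78) × 78 / (72 × SCr) = 90
SCr = (140 − 78) × 78 / (72 × 90) = 0.746 mg/dL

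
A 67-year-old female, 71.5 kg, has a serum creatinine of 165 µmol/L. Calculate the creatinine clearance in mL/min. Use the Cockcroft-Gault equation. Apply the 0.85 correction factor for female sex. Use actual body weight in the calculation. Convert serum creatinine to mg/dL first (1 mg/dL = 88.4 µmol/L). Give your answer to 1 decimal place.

SCr = 165 / 88.4 = 1.867 mg/dL
CrCl = (140 − 67) × 71.5 / (72 × 1.867) × 0.85 = 5219.5 / 134.42 × 0.85 ≈ 33.0 mL/min

33.0 mL/min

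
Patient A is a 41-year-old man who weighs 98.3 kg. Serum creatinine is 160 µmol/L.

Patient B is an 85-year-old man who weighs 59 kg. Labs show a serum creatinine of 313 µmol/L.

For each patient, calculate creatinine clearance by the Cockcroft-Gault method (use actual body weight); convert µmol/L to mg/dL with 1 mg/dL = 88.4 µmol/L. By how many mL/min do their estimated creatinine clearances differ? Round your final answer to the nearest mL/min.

Patient A: SCr = 160 / 88.4 = 1.81 mg/dL
Patient A: CrCl = (140 − 41) × 98.3 / (72 × 1.81) = 9731.7 / 130.32 ≈ 74.7 mL/min
Patient B: SCr = 313 / 88.4 = 3.541 mg/dL
Patient B: CrCl = (140 − 85) × 59 / (72 × 3.541) = 3245.0 / 254.95 ≈ 12.7 mL/min
|74.7 − 12.7| = 62.0 mL/min

62 mL/min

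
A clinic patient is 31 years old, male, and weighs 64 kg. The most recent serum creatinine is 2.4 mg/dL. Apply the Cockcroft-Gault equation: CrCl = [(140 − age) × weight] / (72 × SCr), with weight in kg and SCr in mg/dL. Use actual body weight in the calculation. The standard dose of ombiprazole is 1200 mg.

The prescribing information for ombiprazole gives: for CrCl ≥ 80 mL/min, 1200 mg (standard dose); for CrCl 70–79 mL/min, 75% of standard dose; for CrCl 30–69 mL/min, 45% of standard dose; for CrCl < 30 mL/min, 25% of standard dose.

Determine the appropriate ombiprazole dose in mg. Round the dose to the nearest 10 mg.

CrCl = (140 − 31) × 64 / (72 × 2.4) = 6976.0 / 172.80 ≈ 40.4 mL/min
CrCl ≈ 40 mL/min → bracket 30–69 mL/min.
45% of 1200 mg = 540 mg

540 mg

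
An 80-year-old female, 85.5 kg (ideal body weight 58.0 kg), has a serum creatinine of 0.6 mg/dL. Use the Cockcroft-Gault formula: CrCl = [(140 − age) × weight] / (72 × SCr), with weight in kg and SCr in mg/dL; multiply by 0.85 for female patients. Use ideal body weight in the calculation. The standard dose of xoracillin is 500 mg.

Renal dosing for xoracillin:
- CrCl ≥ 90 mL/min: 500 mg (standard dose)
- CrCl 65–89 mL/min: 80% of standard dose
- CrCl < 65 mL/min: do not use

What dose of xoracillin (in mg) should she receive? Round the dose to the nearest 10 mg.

400 mg

CrCl = (140 − 80) × 58 / (72 × 0.6) × 0.85 = 3480.0 / 43.20 × 0.85 ≈ 68.5 mL/min
CrCl ≈ 68 mL/min → bracket 65–89 mL/min.
80% of 500 mg = 400 mg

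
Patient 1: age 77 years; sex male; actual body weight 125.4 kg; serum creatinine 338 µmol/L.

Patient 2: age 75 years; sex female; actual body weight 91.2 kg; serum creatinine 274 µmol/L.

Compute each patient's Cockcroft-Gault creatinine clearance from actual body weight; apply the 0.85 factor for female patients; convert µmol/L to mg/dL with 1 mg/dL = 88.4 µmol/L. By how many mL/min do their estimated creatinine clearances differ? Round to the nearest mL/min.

Patient 1: SCr = 338 / 88.4 = 3.824 mg/dL
Patient 1: CrCl = (140 − 77) × 125.4 / (72 × 3.824) = 7900.2 / 275.33 ≈ 28.7 mL/min
Patient 2: SCr = 274 / 88.4 = 3.1 mg/dL
Patient 2: CrCl = (140 − 75) × 91.2 / (72 × 3.1) × 0.85 = 5928.0 / 223.20 × 0.85 ≈ 22.6 mL/min
|28.7 − 22.6| = 6.1 mL/min

6 mL/min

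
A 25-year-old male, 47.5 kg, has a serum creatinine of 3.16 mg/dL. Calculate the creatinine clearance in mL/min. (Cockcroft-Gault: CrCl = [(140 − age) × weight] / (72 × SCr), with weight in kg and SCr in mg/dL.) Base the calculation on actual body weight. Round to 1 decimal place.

CrCl = (140 − 25) × 47.5 / (72 × 3.16) = 5462.5 / 227.52 ≈ 24.0 mL/min

24.0 mL/min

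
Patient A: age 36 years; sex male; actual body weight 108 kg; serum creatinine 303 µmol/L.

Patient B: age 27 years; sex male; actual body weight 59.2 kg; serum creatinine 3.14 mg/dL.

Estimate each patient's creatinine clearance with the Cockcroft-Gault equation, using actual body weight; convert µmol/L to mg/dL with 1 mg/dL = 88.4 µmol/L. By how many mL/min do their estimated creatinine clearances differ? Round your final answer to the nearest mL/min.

Patient A: SCr = 303 / 88.4 = 3.428 mg/dL
Patient A: CrCl = (140 − 36) × 108 / (72 × 3.428) = 11232.0 / 246.82 ≈ 45.5 mL/min
Patient B: CrCl = (140 − 27) × 59.2 / (72 × 3.14) = 6689.6 / 226.08 ≈ 29.6 mL/min
|45.5 − 29.6| = 15.9 mL/min

16 mL/min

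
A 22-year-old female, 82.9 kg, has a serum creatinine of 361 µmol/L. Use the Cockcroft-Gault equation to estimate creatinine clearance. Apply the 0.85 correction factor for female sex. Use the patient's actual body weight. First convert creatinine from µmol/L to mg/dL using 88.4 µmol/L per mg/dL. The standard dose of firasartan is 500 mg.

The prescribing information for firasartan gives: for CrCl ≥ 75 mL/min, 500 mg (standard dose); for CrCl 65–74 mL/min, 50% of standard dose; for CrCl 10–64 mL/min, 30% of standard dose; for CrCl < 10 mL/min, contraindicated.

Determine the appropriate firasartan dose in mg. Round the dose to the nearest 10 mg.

150 mg

SCr = 361 / 88.4 = 4.084 mg/dL
CrCl = (140 − 22) × 82.9 / (72 × 4.084) × 0.85 = 9782.2 / 294.05 × 0.85 ≈ 28.3 mL/min
CrCl ≈ 28 mL/min → bracket 10–64 mL/min.
30% of 500 mg = 150 mg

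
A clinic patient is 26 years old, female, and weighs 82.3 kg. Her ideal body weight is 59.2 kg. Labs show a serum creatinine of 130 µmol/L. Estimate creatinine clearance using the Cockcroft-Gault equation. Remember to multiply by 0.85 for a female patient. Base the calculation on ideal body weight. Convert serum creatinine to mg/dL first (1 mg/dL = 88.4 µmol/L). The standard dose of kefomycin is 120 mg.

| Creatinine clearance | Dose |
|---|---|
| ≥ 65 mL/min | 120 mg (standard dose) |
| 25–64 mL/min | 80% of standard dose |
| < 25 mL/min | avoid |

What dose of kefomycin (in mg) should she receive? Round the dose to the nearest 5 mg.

SCr = 130 / 88.4 = 1.471 mg/dL
CrCl = (140 − 26) × 59.2 / (72 × 1.471) × 0.85 = 6748.8 / 105.91 × 0.85 ≈ 54.2 mL/min
CrCl ≈ 54 mL/min → bracket 25–64 mL/min.
80% of 120 mg = 96 mg → 95 mg

95 mg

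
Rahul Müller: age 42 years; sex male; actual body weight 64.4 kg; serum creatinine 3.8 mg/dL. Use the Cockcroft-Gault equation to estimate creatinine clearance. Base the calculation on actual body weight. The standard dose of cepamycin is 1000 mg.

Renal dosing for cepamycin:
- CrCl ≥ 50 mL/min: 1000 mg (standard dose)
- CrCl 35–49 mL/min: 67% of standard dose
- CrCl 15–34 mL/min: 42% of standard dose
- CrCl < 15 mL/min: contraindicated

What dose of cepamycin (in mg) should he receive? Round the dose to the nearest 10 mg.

CrCl = (140 − 42) × 64.4 / (72 × 3.8) = 6311.2 / 273.60 ≈ 23.1 mL/min
CrCl ≈ 23 mL/min → bracket 15–34 mL/min.
42% of 1000 mg = 420 mg

420 mg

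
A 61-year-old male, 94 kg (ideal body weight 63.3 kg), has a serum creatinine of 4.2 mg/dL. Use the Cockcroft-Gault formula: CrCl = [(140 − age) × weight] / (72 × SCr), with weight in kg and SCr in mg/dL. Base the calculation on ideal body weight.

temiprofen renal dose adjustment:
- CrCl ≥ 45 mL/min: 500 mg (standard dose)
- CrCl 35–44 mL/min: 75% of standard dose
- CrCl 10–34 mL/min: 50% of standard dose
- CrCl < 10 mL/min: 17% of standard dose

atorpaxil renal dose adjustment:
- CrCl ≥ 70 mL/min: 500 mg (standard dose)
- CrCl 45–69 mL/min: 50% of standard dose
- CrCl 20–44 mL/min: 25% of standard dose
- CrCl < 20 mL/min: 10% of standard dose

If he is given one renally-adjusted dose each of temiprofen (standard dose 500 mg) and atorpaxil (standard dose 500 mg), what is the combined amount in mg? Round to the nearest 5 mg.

CrCl = (140 − 61) × 63.3 / (72 × 4.2) = 5000.7 / 302.40 ≈ 16.5 mL/min
CrCl ≈ 17 mL/min.
temiprofen: 10–34 mL/min → 50% of 500 mg = 250 mg.
atorpaxil: < 20 mL/min → 10% of 500 mg = 50 mg.
Total = 250 + 50 = 300 mg.

300 mg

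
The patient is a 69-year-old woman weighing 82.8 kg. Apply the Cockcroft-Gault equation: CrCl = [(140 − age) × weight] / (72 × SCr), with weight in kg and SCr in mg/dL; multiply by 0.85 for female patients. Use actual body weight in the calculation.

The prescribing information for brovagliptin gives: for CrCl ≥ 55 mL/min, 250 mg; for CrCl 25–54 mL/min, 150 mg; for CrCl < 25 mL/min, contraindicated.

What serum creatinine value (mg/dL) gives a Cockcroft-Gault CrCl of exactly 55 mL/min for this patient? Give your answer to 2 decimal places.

Standard dose requires CrCl ≥ 55 mL/min.
Set (140 − 69) × 82.8 × 0.85 / (72 × SCr) = 55
SCr = (140 − 69) × 82.8 × 0.85 / (72 × 55) = 1.262 mg/dL

1.26 mg/dL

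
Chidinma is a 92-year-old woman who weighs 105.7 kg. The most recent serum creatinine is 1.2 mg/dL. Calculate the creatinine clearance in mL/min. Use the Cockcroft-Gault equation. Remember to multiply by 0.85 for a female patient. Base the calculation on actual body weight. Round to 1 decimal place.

49.9 mL/min

CrCl = (140 − 92) × 105.7 / (72 × 1.2) × 0.85 = 5073.6 / 86.40 × 0.85 ≈ 49.9 mL/min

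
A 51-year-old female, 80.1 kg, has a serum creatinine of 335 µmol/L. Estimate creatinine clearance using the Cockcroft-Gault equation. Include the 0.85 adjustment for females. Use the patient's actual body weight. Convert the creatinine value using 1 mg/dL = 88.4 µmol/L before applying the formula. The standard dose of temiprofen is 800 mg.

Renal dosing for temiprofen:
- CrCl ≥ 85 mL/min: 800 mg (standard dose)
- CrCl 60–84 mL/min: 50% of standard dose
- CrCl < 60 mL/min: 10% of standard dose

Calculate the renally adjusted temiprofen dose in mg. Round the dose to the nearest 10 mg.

80 mg

SCr = 335 / 88.4 = 3.79 mg/dL
CrCl = (140 − 51) × 80.1 / (72 × 3.79) × 0.85 = 7128.9 / 272.88 × 0.85 ≈ 22.2 mL/min
CrCl ≈ 22 mL/min → bracket < 60 mL/min.
10% of 800 mg = 80 mg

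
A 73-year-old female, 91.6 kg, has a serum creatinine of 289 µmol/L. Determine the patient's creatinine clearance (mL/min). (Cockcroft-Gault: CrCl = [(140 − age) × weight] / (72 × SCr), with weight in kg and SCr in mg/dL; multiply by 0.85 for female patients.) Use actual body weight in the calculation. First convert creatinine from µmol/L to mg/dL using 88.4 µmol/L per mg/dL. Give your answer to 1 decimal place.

SCr = 289 / 88.4 = 3.269 mg/dL
CrCl = (140 − 73) × 91.6 / (72 × 3.269) × 0.85 = 6137.2 / 235.37 × 0.85 ≈ 22.2 mL/min

22.2 mL/min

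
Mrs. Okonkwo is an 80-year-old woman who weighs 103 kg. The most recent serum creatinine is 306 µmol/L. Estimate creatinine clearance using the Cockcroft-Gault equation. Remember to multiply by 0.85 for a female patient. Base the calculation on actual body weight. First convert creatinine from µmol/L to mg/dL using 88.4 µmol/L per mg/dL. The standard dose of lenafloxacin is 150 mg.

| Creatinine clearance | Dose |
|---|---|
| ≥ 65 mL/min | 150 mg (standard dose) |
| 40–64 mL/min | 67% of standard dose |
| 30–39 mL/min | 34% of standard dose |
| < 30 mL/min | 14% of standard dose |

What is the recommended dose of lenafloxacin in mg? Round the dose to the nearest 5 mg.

20 mg

SCr = 306 / 88.4 = 3.462 mg/dL
CrCl = (140 − 80) × 103 / (72 × 3.462) × 0.85 = 6180.0 / 249.26 × 0.85 ≈ 21.1 mL/min
CrCl ≈ 21 mL/min → bracket < 30 mL/min.
14% of 150 mg = 21 mg → 20 mg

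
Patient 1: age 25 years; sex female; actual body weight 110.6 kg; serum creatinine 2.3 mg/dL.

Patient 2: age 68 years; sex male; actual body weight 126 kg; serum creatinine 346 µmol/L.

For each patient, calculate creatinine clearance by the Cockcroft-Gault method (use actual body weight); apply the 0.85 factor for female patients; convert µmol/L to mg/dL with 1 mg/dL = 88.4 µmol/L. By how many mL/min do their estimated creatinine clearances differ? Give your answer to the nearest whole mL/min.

Patient 1: CrCl = (140 − 25) × 110.6 / (72 × 2.3) × 0.85 = 12719.0 / 165.60 × 0.85 ≈ 65.3 mL/min
Patient 2: SCr = 346 / 88.4 = 3.914 mg/dL
Patient 2: CrCl = (140 − 68) × 126 / (72 × 3.914) = 9072.0 / 281.81 ≈ 32.2 mL/min
|65.3 − 32.2| = 33.1 mL/min

33 mL/min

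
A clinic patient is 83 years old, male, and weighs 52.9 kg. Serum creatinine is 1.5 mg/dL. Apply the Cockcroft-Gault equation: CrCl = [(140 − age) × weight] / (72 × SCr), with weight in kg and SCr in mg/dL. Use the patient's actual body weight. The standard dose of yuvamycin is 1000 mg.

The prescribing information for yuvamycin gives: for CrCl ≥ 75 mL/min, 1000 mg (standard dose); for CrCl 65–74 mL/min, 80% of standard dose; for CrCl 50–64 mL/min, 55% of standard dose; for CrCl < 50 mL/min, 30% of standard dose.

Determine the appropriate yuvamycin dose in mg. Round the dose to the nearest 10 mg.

300 mg

CrCl = (140 − 83) × 52.9 / (72 × 1.5) = 3015.3 / 108.00 ≈ 27.9 mL/min
CrCl ≈ 28 mL/min → bracket < 50 mL/min.
30% of 1000 mg = 300 mg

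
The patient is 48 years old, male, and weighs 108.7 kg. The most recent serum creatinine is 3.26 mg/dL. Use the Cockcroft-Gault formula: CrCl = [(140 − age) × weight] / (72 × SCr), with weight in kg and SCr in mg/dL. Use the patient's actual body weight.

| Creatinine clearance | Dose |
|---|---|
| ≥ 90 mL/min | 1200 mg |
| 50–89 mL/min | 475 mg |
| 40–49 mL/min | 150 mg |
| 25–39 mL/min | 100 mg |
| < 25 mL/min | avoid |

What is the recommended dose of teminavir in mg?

CrCl = (140 − 48) × 108.7 / (72 × 3.26) = 10000.4 / 234.72 ≈ 42.6 mL/min
CrCl ≈ 43 mL/min → bracket 40–49 mL/min.
Dose for this bracket: 150 mg.

150 mg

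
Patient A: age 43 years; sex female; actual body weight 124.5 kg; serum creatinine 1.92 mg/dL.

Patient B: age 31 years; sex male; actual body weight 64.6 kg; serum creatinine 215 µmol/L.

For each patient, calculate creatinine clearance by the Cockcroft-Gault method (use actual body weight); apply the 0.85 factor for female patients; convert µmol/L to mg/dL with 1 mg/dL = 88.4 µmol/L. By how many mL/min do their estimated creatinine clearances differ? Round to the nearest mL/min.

34 mL/min

Patient A: CrCl = (140 − 43) × 124.5 / (72 × 1.92) × 0.85 = 12076.5 / 138.24 × 0.85 ≈ 74.3 mL/min
Patient B: SCr = 215 / 88.4 = 2.432 mg/dL
Patient B: CrCl = (140 − 31) × 64.6 / (72 × 2.432) = 7041.4 / 175.10 ≈ 40.2 mL/min
|74.3 − 40.2| = 34.1 mL/min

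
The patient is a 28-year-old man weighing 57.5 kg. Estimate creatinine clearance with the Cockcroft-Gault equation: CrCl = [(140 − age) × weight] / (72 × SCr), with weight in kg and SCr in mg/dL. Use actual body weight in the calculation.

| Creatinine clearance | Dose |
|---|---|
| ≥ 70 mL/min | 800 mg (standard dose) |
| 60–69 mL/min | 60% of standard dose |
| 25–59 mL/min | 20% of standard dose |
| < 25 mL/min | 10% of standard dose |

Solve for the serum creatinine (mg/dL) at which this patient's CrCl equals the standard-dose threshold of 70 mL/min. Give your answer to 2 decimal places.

Standard dose requires CrCl ≥ 70 mL/min.
Set (140 − 28) × 57.5 / (72 × SCr) = 70
SCr = (140 − 28) × 57.5 / (72 × 70) = 1.278 mg/dL

1.28 mg/dL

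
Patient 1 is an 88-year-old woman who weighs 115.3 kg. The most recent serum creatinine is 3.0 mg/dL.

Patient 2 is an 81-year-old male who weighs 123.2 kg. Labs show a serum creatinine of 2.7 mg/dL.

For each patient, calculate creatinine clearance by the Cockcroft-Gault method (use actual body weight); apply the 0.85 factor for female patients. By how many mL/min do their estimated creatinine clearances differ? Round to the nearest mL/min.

Patient 1: CrCl = (140 − 88) × 115.3 / (72 × 3) × 0.85 = 5995.6 / 216.00 × 0.85 ≈ 23.6 mL/min
Patient 2: CrCl = (140 − 81) × 123.2 / (72 × 2.7) = 7268.8 / 194.40 ≈ 37.4 mL/min
|23.6 − 37.4| = 13.8 mL/min

14 mL/min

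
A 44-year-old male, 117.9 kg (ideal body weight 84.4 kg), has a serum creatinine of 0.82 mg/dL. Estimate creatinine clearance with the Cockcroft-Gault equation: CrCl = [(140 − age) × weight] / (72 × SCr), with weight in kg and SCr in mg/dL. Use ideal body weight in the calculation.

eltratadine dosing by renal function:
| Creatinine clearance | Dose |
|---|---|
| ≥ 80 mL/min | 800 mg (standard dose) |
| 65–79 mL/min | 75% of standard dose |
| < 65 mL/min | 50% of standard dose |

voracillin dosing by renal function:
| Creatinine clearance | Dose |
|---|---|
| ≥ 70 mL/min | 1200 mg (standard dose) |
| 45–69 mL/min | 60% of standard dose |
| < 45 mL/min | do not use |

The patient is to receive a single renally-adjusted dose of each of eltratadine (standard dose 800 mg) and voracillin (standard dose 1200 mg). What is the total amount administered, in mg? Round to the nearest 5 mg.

2000 mg

CrCl = (140 − 44) × 84.4 / (72 × 0.82) = 8102.4 / 59.04 ≈ 137.2 mL/min
CrCl ≈ 137 mL/min.
eltratadine: ≥ 80 mL/min → 100% of 800 mg = 800 mg.
voracillin: ≥ 70 mL/min → 100% of 1200 mg = 1200 mg.
Total = 800 + 1200 = 2000 mg.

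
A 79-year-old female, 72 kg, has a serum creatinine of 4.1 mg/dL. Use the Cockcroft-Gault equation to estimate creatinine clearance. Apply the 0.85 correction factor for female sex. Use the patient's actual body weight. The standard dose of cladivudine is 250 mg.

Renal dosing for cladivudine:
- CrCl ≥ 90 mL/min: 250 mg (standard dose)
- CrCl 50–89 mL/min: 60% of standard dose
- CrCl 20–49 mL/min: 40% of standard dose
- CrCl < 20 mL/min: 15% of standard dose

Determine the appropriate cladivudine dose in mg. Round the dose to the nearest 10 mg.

40 mg

CrCl = (140 − 79) × 72 / (72 × 4.1) × 0.85 = 4392.0 / 295.20 × 0.85 ≈ 12.6 mL/min
CrCl ≈ 13 mL/min → bracket < 20 mL/min.
15% of 250 mg = 37.5 mg → 40 mg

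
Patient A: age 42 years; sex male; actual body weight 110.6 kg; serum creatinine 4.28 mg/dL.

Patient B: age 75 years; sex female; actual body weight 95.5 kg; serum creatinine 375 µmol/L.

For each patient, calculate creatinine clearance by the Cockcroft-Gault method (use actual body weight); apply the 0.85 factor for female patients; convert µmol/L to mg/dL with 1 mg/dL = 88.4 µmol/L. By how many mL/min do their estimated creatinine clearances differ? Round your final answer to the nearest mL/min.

18 mL/min

Patient A: CrCl = (140 − 42) × 110.6 / (72 × 4.28) = 10838.8 / 308.16 ≈ 35.2 mL/min
Patient B: SCr = 375 / 88.4 = 4.242 mg/dL
Patient B: CrCl = (140 − 75) × 95.5 / (72 × 4.242) × 0.85 = 6207.5 / 305.42 × 0.85 ≈ 17.3 mL/min
|35.2 − 17.3| = 17.9 mL/min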